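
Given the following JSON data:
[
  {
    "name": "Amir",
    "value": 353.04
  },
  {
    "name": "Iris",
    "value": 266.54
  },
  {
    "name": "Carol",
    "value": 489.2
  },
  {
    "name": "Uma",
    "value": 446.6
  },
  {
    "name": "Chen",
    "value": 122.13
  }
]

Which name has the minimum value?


Comparing values:
  Amir: 353.04
  Iris: 266.54
  Carol: 489.2
  Uma: 446.6
  Chen: 122.13
Minimum: Chen (122.13)

ANSWER: Chen


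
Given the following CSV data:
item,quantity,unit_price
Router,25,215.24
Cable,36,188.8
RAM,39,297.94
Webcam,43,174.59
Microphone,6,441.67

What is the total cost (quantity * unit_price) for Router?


Row: Router
quantity = 25
unit_price = 215.24
total = 25 * 215.24 = 5381.0

ANSWER: 5381.0


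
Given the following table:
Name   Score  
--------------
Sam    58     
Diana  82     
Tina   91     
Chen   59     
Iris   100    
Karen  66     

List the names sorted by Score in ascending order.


Sorting by Score (ascending):
  Sam: 58
  Chen: 59
  Karen: 66
  Diana: 82
  Tina: 91
  Iris: 100


ANSWER: Sam, Chen, Karen, Diana, Tina, Iris


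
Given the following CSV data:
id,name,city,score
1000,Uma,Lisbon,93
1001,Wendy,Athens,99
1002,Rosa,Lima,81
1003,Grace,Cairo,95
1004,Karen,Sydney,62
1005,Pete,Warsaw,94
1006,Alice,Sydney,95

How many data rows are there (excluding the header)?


Counting rows (excluding header):
Header: id,name,city,score
Data rows: 7

ANSWER: 7


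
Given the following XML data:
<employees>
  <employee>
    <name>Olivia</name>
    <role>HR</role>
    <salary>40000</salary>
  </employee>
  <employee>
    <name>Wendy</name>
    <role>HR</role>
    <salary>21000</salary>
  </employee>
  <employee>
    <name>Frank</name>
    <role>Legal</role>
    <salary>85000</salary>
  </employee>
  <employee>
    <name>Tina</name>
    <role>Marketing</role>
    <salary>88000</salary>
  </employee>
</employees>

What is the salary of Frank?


Searching for <employee> with <name>Frank</name>
Found at position 3
<salary>85000</salary>

ANSWER: 85000


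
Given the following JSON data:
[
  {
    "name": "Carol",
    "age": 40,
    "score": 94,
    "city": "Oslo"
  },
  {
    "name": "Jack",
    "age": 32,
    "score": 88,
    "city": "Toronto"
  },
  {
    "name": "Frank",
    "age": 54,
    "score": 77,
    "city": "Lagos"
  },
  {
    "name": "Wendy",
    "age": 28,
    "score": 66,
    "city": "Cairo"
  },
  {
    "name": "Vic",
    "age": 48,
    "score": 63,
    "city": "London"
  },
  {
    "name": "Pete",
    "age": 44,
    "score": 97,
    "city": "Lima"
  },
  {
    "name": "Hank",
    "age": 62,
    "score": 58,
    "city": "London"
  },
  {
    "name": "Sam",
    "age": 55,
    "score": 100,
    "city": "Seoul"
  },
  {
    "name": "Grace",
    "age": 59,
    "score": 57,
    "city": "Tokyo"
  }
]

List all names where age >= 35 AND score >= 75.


Checking both conditions:
  Carol (age=40, score=94) -> YES
  Jack (age=32, score=88) -> no
  Frank (age=54, score=77) -> YES
  Wendy (age=28, score=66) -> no
  Vic (age=48, score=63) -> no
  Pete (age=44, score=97) -> YES
  Hank (age=62, score=58) -> no
  Sam (age=55, score=100) -> YES
  Grace (age=59, score=57) -> no


ANSWER: Carol, Frank, Pete, Sam


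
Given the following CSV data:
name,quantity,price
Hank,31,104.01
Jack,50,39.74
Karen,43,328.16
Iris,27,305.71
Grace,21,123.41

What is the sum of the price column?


Values in 'price' column:
  Row 1: 104.01
  Row 2: 39.74
  Row 3: 328.16
  Row 4: 305.71
  Row 5: 123.41
Sum = 104.01 + 39.74 + 328.16 + 305.71 + 123.41 = 901.03

ANSWER: 901.03


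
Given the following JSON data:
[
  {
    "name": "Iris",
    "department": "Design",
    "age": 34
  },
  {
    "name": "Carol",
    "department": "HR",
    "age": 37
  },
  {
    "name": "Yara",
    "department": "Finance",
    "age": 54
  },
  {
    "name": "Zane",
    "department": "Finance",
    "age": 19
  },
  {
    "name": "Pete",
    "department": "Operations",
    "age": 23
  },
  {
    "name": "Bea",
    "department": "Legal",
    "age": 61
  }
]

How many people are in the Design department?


Scanning records for department = Design
  Record 0: Iris
Count: 1

ANSWER: 1


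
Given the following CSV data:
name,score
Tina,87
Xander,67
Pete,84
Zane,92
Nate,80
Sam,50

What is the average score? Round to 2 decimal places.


Scores: 87, 67, 84, 92, 80, 50
Sum = 460
Count = 6
Average = 460 / 6 = 76.67

ANSWER: 76.67


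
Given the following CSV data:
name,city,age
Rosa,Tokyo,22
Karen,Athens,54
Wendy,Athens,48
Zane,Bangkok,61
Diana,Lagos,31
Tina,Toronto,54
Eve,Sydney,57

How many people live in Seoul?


Scanning city column for 'Seoul':
Total matches: 0

ANSWER: 0


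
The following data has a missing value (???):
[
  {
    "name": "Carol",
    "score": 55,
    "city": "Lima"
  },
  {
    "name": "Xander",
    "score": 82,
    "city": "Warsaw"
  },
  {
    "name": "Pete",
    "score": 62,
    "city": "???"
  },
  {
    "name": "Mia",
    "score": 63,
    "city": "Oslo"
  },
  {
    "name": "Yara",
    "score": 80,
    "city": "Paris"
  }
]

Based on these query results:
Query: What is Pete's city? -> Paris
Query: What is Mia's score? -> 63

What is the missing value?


The missing value is Pete's city
From query: Pete's city = Paris

ANSWER: Paris


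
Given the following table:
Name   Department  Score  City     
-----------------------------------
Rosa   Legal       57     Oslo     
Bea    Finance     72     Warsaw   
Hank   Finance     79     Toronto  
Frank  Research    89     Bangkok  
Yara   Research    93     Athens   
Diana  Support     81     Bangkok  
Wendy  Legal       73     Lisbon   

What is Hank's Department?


Row 3: Hank
Department = Finance

ANSWER: Finance


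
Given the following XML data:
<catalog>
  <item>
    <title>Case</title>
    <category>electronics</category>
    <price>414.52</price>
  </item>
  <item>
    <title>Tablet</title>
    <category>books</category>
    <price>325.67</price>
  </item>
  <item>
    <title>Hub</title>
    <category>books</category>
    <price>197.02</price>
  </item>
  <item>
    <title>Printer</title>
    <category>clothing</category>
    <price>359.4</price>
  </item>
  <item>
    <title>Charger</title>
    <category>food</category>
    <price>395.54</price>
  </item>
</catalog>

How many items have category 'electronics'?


Scanning <item> elements for <category>electronics</category>:
  Item 1: Case -> MATCH
Count: 1

ANSWER: 1


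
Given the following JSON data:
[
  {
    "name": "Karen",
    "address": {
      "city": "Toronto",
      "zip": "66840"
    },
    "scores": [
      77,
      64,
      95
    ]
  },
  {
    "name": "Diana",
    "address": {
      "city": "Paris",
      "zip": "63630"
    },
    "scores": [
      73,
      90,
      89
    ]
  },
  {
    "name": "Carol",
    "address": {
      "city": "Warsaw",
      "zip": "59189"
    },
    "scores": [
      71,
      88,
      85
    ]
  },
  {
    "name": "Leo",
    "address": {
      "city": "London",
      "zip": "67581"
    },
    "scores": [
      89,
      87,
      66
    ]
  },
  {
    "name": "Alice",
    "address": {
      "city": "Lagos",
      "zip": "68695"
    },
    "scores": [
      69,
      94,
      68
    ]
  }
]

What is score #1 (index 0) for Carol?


Path: records[2].scores[0]
Value: 71

ANSWER: 71


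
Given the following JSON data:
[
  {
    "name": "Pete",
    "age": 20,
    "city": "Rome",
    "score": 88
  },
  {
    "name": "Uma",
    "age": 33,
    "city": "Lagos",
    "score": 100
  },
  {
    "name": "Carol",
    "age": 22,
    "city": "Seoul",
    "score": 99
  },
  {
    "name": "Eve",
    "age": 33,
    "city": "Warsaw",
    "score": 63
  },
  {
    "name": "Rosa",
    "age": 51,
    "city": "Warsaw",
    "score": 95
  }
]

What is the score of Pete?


Looking up record where name = Pete
Record index: 0
Field 'score' = 88

ANSWER: 88


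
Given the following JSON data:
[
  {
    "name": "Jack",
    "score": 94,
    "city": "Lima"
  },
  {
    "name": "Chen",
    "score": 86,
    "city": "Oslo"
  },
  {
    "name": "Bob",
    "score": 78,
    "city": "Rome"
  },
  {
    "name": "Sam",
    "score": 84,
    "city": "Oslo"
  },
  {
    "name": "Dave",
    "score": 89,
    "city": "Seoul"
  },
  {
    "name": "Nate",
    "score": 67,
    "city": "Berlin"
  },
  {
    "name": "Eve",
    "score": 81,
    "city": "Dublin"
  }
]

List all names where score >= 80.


Filtering records where score >= 80:
  Jack (score=94) -> YES
  Chen (score=86) -> YES
  Bob (score=78) -> no
  Sam (score=84) -> YES
  Dave (score=89) -> YES
  Nate (score=67) -> no
  Eve (score=81) -> YES


ANSWER: Jack, Chen, Sam, Dave, Eve


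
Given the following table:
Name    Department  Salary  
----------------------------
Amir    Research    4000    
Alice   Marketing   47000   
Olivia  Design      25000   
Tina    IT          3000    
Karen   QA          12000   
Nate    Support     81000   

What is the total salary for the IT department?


IT department members:
  Tina: 3000
Total = 3000 = 3000

ANSWER: 3000


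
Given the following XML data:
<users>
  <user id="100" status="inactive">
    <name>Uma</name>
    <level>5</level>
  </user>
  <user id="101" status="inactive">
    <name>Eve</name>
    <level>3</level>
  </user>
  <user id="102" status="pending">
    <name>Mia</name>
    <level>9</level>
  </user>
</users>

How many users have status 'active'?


Counting users with status='active':
Count: 0

ANSWER: 0


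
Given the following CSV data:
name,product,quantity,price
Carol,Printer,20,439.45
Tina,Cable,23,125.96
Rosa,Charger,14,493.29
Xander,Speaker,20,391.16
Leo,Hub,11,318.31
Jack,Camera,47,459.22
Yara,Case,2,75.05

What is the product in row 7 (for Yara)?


Row 7: Yara
Column 'product' = Case

ANSWER: Case


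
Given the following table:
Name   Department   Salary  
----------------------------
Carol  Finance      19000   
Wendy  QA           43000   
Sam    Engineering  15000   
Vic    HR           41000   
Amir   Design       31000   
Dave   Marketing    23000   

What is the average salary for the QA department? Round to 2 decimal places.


QA department members:
  Wendy: 43000
Sum = 43000
Count = 1
Average = 43000 / 1 = 43000.00

ANSWER: 43000.00


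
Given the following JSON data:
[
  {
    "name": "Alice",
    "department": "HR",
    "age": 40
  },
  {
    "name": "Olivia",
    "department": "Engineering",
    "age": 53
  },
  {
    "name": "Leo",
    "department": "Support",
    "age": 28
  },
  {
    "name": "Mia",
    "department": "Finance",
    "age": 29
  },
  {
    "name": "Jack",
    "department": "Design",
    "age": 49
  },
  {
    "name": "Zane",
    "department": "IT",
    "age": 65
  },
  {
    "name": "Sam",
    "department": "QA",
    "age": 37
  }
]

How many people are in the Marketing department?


Scanning records for department = Marketing
  No matches found
Count: 0

ANSWER: 0


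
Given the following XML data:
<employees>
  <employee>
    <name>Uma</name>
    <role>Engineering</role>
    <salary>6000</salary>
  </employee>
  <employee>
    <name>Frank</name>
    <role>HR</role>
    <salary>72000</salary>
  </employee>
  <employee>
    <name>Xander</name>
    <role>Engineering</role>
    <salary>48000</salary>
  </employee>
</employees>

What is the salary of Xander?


Searching for <employee> with <name>Xander</name>
Found at position 3
<salary>48000</salary>

ANSWER: 48000


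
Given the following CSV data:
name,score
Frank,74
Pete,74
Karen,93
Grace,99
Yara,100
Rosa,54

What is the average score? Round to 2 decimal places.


Scores: 74, 74, 93, 99, 100, 54
Sum = 494
Count = 6
Average = 494 / 6 = 82.33

ANSWER: 82.33


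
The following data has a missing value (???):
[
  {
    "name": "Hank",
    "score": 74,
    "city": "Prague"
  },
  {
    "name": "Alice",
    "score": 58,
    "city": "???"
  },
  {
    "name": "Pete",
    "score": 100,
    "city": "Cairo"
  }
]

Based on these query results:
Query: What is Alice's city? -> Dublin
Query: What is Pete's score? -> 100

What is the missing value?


The missing value is Alice's city
From query: Alice's city = Dublin

ANSWER: Dublin


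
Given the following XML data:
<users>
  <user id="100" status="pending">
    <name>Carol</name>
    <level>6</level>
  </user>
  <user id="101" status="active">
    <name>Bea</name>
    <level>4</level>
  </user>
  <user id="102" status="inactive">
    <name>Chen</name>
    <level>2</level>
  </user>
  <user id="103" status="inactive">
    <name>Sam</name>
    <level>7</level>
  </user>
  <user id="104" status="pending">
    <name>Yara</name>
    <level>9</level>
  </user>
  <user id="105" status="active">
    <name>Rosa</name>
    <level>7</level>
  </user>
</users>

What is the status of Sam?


Finding user with name = Sam
user id="103" status="inactive"

ANSWER: inactive


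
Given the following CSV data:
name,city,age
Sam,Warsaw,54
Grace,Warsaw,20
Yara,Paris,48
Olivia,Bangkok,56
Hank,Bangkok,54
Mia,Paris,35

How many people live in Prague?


Scanning city column for 'Prague':
Total matches: 0

ANSWER: 0


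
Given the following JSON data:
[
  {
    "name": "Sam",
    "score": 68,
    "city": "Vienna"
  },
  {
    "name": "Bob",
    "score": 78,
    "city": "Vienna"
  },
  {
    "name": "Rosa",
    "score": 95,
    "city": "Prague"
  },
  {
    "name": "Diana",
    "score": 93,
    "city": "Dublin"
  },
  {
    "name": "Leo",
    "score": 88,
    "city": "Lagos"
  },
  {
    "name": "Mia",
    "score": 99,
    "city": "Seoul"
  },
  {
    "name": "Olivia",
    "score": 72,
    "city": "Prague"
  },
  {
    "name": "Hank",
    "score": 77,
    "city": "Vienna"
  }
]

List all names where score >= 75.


Filtering records where score >= 75:
  Sam (score=68) -> no
  Bob (score=78) -> YES
  Rosa (score=95) -> YES
  Diana (score=93) -> YES
  Leo (score=88) -> YES
  Mia (score=99) -> YES
  Olivia (score=72) -> no
  Hank (score=77) -> YES


ANSWER: Bob, Rosa, Diana, Leo, Mia, Hank


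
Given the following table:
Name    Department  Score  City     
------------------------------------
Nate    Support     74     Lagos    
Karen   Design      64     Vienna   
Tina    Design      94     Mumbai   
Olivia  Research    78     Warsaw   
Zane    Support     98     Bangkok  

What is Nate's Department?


Row 1: Nate
Department = Support

ANSWER: Support


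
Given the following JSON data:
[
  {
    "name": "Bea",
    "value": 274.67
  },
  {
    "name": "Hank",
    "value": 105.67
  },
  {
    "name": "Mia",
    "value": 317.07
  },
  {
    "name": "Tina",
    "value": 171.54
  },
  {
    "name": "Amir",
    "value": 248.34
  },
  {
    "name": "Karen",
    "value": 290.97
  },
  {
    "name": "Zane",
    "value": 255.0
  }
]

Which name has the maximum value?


Comparing values:
  Bea: 274.67
  Hank: 105.67
  Mia: 317.07
  Tina: 171.54
  Amir: 248.34
  Karen: 290.97
  Zane: 255.0
Maximum: Mia (317.07)

ANSWER: Mia


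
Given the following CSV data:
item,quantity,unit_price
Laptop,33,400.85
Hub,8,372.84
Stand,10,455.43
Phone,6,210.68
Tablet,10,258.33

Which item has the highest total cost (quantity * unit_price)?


Computing row totals:
  Laptop: 13228.05
  Hub: 2982.72
  Stand: 4554.3
  Phone: 1264.08
  Tablet: 2583.3
Maximum: Laptop (13228.05)

ANSWER: Laptop


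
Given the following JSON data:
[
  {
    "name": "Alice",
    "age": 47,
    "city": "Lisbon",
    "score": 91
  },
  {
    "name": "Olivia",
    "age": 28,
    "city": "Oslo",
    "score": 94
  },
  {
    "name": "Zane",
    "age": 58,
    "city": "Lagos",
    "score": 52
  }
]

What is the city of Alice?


Looking up record where name = Alice
Record index: 0
Field 'city' = Lisbon

ANSWER: Lisbon


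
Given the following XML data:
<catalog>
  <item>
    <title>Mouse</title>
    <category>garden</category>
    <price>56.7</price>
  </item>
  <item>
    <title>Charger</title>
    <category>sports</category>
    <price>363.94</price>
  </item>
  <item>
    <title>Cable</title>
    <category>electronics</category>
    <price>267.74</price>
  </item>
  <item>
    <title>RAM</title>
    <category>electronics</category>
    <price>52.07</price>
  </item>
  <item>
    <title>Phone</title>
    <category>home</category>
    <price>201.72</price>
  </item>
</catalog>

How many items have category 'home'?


Scanning <item> elements for <category>home</category>:
  Item 5: Phone -> MATCH
Count: 1

ANSWER: 1


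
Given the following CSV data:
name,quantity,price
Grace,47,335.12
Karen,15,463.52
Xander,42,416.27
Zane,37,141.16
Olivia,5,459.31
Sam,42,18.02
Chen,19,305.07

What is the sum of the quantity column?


Values in 'quantity' column:
  Row 1: 47
  Row 2: 15
  Row 3: 42
  Row 4: 37
  Row 5: 5
  Row 6: 42
  Row 7: 19
Sum = 47 + 15 + 42 + 37 + 5 + 42 + 19 = 207

ANSWER: 207


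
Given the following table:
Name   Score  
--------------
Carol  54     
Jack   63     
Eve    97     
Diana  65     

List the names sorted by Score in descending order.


Sorting by Score (descending):
  Eve: 97
  Diana: 65
  Jack: 63
  Carol: 54


ANSWER: Eve, Diana, Jack, Carol


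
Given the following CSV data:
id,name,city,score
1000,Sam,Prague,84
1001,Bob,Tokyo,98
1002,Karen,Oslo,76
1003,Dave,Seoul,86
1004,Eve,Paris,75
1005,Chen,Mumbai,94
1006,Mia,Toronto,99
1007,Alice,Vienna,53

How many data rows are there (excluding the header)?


Counting rows (excluding header):
Header: id,name,city,score
Data rows: 8

ANSWER: 8


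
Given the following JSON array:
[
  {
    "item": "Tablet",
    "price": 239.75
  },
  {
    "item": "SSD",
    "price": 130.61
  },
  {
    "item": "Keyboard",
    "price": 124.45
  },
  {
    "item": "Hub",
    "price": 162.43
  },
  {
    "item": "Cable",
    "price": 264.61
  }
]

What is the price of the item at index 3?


Array index 3 -> Hub
price = 162.43

ANSWER: 162.43


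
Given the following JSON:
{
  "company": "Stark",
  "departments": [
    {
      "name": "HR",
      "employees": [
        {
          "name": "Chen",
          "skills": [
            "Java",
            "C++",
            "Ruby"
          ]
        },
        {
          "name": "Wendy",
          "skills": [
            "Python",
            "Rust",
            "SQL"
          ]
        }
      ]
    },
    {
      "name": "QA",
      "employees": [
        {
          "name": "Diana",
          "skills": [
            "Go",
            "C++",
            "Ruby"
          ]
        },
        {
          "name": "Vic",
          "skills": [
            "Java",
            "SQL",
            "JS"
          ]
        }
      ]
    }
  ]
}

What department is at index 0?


Path: departments[0].name
Value: HR

ANSWER: HR


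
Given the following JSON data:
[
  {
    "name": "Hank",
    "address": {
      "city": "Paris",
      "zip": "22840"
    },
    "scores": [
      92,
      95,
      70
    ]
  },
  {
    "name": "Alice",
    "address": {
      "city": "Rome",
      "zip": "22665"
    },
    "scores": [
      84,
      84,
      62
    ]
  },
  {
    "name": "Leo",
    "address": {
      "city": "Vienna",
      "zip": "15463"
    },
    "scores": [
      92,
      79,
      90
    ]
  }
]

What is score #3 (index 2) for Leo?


Path: records[2].scores[2]
Value: 90

ANSWER: 90


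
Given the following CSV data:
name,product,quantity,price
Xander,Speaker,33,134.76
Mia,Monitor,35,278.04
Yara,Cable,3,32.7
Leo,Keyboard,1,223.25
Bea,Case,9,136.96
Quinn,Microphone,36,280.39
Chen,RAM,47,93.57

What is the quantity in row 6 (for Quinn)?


Row 6: Quinn
Column 'quantity' = 36

ANSWER: 36


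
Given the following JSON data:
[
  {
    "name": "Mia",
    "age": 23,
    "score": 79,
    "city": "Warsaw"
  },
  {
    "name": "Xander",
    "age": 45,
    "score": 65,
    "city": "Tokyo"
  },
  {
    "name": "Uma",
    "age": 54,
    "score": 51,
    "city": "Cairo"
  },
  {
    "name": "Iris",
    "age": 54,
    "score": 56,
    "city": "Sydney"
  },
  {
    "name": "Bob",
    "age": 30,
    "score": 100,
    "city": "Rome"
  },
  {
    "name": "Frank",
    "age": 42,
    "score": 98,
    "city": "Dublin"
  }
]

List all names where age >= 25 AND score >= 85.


Checking both conditions:
  Mia (age=23, score=79) -> no
  Xander (age=45, score=65) -> no
  Uma (age=54, score=51) -> no
  Iris (age=54, score=56) -> no
  Bob (age=30, score=100) -> YES
  Frank (age=42, score=98) -> YES


ANSWER: Bob, Frank


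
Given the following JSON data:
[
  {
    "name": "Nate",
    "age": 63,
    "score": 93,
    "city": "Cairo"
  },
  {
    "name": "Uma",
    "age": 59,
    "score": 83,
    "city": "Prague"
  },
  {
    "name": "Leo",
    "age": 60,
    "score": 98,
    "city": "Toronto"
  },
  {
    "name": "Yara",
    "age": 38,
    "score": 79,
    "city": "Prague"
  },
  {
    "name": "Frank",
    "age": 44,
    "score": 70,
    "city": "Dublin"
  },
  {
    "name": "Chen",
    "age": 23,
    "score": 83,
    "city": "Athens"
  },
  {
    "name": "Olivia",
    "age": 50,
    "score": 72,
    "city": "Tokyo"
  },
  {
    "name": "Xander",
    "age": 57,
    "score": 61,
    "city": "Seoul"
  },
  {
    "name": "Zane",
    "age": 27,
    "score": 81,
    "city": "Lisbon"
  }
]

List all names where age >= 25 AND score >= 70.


Checking both conditions:
  Nate (age=63, score=93) -> YES
  Uma (age=59, score=83) -> YES
  Leo (age=60, score=98) -> YES
  Yara (age=38, score=79) -> YES
  Frank (age=44, score=70) -> YES
  Chen (age=23, score=83) -> no
  Olivia (age=50, score=72) -> YES
  Xander (age=57, score=61) -> no
  Zane (age=27, score=81) -> YES


ANSWER: Nate, Uma, Leo, Yara, Frank, Olivia, Zane


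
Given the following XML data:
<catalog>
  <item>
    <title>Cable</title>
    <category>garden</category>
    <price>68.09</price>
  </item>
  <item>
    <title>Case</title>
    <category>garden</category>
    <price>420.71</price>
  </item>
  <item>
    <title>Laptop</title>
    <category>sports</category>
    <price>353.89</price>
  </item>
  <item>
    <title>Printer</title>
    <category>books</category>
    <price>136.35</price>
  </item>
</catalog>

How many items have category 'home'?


Scanning <item> elements for <category>home</category>:
Count: 0

ANSWER: 0


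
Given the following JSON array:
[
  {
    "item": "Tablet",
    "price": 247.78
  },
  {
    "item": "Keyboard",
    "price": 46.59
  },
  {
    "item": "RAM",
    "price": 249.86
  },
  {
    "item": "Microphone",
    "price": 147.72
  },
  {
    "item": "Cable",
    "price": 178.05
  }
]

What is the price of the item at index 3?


Array index 3 -> Microphone
price = 147.72

ANSWER: 147.72


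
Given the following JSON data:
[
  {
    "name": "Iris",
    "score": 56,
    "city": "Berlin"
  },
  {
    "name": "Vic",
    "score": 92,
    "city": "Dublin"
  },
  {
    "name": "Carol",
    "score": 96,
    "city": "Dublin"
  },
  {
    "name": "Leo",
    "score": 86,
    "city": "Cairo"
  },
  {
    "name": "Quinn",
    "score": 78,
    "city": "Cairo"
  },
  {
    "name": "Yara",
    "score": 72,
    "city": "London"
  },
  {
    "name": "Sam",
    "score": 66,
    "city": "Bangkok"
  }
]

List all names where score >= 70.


Filtering records where score >= 70:
  Iris (score=56) -> no
  Vic (score=92) -> YES
  Carol (score=96) -> YES
  Leo (score=86) -> YES
  Quinn (score=78) -> YES
  Yara (score=72) -> YES
  Sam (score=66) -> no


ANSWER: Vic, Carol, Leo, Quinn, Yara


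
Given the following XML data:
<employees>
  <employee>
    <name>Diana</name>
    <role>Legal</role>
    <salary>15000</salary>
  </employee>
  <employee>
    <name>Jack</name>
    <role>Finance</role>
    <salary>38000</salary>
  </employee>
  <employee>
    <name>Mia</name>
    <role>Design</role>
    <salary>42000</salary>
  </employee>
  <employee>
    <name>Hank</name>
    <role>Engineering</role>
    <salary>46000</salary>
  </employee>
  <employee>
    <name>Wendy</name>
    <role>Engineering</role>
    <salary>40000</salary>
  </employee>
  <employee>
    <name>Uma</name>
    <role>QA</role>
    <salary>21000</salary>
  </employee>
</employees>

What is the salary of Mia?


Searching for <employee> with <name>Mia</name>
Found at position 3
<salary>42000</salary>

ANSWER: 42000


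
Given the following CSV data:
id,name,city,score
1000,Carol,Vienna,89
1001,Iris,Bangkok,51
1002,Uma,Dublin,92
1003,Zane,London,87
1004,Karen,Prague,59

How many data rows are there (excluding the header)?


Counting rows (excluding header):
Header: id,name,city,score
Data rows: 5

ANSWER: 5


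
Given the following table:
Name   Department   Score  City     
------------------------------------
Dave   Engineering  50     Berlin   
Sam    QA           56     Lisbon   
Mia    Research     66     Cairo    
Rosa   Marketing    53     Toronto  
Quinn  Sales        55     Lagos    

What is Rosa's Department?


Row 4: Rosa
Department = Marketing

ANSWER: Marketing


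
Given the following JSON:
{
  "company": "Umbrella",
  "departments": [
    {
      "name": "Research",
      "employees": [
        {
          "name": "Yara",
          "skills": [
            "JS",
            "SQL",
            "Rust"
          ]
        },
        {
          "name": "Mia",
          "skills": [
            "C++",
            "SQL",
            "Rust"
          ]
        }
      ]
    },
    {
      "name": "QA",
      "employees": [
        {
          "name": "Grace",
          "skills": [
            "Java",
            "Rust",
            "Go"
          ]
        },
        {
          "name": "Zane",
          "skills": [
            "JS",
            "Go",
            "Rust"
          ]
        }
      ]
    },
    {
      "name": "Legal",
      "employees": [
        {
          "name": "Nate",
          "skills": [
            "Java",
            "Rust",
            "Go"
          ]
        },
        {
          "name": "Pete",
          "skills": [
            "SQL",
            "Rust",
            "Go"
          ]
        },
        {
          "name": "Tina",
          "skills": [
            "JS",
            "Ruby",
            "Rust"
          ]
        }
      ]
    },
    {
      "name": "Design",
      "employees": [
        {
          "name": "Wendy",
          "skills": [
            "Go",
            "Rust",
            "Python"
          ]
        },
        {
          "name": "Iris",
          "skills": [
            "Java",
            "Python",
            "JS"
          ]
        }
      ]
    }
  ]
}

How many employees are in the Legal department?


Path: departments[2].employees
Count: 3

ANSWER: 3


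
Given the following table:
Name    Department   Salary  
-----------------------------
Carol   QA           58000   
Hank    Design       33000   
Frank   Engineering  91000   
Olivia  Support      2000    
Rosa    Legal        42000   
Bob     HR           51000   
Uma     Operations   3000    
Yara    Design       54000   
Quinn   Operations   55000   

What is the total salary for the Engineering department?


Engineering department members:
  Frank: 91000
Total = 91000 = 91000

ANSWER: 91000


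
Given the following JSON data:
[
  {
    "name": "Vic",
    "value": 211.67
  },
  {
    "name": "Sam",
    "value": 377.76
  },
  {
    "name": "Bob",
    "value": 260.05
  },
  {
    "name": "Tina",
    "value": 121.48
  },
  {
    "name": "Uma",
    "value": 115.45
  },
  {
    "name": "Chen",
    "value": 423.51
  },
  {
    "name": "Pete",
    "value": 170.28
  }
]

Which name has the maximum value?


Comparing values:
  Vic: 211.67
  Sam: 377.76
  Bob: 260.05
  Tina: 121.48
  Uma: 115.45
  Chen: 423.51
  Pete: 170.28
Maximum: Chen (423.51)

ANSWER: Chen


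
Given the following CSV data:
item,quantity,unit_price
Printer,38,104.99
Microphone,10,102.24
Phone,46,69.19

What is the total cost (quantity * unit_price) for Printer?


Row: Printer
quantity = 38
unit_price = 104.99
total = 38 * 104.99 = 3989.62

ANSWER: 3989.62


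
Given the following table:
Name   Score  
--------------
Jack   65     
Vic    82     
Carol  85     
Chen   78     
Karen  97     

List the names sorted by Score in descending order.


Sorting by Score (descending):
  Karen: 97
  Carol: 85
  Vic: 82
  Chen: 78
  Jack: 65


ANSWER: Karen, Carol, Vic, Chen, Jack


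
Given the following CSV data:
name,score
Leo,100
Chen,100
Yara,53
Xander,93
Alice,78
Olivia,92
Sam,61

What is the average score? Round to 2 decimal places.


Scores: 100, 100, 53, 93, 78, 92, 61
Sum = 577
Count = 7
Average = 577 / 7 = 82.43

ANSWER: 82.43


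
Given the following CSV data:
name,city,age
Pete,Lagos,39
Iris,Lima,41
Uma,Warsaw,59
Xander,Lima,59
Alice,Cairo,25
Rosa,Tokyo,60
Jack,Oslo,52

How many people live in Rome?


Scanning city column for 'Rome':
Total matches: 0

ANSWER: 0


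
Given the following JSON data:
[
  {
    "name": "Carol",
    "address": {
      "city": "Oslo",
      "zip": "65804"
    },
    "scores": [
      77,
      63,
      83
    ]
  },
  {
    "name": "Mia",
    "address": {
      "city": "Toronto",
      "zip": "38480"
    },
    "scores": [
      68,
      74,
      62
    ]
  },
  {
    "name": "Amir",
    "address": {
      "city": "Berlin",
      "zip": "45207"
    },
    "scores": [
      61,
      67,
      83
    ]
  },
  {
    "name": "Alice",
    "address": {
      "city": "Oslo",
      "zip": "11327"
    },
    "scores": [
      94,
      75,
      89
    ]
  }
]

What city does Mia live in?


Path: records[1].address.city
Value: Toronto

ANSWER: Toronto


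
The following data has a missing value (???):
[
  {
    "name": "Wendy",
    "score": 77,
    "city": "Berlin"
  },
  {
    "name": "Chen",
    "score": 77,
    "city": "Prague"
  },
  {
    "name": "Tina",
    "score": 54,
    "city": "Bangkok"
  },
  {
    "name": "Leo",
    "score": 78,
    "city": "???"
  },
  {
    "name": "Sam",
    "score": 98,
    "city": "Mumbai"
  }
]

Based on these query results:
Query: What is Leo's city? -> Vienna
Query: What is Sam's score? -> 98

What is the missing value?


The missing value is Leo's city
From query: Leo's city = Vienna

ANSWER: Vienna


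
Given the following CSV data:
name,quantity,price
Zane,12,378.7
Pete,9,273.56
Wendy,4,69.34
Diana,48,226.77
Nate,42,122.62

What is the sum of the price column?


Values in 'price' column:
  Row 1: 378.7
  Row 2: 273.56
  Row 3: 69.34
  Row 4: 226.77
  Row 5: 122.62
Sum = 378.7 + 273.56 + 69.34 + 226.77 + 122.62 = 1070.99

ANSWER: 1070.99


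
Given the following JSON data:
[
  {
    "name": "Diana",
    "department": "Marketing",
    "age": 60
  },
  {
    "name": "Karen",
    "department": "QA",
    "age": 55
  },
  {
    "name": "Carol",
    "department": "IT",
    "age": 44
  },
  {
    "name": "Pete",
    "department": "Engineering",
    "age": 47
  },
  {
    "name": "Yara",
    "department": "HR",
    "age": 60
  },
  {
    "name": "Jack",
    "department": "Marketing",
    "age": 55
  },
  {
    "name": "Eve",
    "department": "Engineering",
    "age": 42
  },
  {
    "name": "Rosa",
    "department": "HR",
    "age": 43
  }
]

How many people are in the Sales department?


Scanning records for department = Sales
  No matches found
Count: 0

ANSWER: 0


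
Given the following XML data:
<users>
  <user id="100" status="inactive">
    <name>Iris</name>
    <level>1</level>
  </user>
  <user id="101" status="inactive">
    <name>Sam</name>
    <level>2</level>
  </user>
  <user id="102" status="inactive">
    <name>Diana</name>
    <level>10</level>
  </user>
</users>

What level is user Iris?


Finding user: Iris
<level>1</level>

ANSWER: 1


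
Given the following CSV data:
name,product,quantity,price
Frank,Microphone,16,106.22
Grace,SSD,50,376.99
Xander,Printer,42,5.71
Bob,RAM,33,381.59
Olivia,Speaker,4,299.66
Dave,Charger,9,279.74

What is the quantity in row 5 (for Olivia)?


Row 5: Olivia
Column 'quantity' = 4

ANSWER: 4


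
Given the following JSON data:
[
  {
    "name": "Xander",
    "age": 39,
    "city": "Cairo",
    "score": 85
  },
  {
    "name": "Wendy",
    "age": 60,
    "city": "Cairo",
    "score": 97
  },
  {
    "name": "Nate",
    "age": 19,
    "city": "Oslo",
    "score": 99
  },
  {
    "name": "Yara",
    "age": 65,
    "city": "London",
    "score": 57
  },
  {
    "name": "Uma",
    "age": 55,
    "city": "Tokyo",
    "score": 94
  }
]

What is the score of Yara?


Looking up record where name = Yara
Record index: 3
Field 'score' = 57

ANSWER: 57


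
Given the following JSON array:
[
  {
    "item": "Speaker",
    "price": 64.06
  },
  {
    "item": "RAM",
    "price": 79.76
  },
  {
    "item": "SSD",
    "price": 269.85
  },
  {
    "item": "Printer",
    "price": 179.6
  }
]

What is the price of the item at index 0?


Array index 0 -> Speaker
price = 64.06

ANSWER: 64.06


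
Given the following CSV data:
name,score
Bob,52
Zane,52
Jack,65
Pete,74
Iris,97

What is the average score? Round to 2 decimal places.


Scores: 52, 52, 65, 74, 97
Sum = 340
Count = 5
Average = 340 / 5 = 68.00

ANSWER: 68.00


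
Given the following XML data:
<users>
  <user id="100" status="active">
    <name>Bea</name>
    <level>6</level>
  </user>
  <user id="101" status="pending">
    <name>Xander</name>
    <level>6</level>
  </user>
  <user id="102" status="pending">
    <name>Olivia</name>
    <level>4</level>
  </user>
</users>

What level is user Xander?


Finding user: Xander
<level>6</level>

ANSWER: 6


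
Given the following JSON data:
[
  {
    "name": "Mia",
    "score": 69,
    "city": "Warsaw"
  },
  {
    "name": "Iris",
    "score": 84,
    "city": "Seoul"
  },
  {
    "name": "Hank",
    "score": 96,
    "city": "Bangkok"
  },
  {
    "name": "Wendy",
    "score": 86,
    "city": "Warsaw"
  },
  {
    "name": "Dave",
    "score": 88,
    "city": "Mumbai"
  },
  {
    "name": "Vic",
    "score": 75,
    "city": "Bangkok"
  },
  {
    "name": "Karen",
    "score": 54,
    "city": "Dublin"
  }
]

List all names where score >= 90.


Filtering records where score >= 90:
  Mia (score=69) -> no
  Iris (score=84) -> no
  Hank (score=96) -> YES
  Wendy (score=86) -> no
  Dave (score=88) -> no
  Vic (score=75) -> no
  Karen (score=54) -> no


ANSWER: Hank


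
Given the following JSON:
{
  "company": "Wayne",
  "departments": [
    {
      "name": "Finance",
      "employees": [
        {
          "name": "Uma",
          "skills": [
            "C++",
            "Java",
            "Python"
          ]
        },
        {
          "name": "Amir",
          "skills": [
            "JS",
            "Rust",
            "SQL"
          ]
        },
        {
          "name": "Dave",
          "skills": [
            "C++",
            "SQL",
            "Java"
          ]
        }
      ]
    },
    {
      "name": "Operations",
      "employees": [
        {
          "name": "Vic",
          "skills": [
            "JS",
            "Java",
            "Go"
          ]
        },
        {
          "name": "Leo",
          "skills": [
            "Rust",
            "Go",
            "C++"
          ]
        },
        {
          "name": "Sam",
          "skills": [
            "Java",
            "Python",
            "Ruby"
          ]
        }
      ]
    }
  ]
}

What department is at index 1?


Path: departments[1].name
Value: Operations

ANSWER: Operations


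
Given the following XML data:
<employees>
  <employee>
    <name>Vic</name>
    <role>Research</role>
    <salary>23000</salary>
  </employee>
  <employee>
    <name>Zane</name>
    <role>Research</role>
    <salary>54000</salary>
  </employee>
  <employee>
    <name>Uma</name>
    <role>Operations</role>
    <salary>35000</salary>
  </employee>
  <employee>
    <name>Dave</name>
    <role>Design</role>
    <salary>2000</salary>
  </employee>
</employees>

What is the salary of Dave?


Searching for <employee> with <name>Dave</name>
Found at position 4
<salary>2000</salary>

ANSWER: 2000


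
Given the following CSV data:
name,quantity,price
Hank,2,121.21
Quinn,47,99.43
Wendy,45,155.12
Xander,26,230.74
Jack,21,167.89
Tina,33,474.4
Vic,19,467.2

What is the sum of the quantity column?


Values in 'quantity' column:
  Row 1: 2
  Row 2: 47
  Row 3: 45
  Row 4: 26
  Row 5: 21
  Row 6: 33
  Row 7: 19
Sum = 2 + 47 + 45 + 26 + 21 + 33 + 19 = 193

ANSWER: 193


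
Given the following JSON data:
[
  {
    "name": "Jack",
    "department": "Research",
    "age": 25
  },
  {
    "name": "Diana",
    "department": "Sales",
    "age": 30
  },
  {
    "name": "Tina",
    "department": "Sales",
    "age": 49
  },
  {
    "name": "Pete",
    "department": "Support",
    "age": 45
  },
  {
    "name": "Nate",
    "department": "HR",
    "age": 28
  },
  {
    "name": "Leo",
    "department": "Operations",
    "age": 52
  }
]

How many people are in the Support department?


Scanning records for department = Support
  Record 3: Pete
Count: 1

ANSWER: 1


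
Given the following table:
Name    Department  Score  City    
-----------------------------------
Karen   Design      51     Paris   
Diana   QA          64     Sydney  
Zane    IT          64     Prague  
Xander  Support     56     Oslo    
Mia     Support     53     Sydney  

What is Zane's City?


Row 3: Zane
City = Prague

ANSWER: Prague


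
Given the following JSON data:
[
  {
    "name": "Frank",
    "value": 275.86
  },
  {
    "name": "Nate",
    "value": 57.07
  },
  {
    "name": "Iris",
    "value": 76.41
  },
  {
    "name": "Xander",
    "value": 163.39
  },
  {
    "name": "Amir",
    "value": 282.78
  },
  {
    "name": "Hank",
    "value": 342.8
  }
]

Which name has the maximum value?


Comparing values:
  Frank: 275.86
  Nate: 57.07
  Iris: 76.41
  Xander: 163.39
  Amir: 282.78
  Hank: 342.8
Maximum: Hank (342.8)

ANSWER: Hank


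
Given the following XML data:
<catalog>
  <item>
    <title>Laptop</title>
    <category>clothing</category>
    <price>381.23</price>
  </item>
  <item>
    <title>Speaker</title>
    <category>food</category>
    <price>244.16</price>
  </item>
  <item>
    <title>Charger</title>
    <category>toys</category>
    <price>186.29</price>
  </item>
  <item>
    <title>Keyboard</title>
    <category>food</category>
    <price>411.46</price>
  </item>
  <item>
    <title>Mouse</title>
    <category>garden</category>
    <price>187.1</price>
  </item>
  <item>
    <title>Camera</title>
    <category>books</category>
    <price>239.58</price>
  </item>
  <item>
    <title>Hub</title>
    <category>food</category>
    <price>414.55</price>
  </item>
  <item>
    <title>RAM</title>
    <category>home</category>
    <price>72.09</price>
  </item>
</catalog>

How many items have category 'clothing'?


Scanning <item> elements for <category>clothing</category>:
  Item 1: Laptop -> MATCH
Count: 1

ANSWER: 1


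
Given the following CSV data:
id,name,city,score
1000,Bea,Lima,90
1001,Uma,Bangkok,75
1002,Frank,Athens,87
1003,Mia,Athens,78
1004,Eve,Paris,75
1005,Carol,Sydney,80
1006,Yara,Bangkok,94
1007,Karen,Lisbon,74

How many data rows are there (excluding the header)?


Counting rows (excluding header):
Header: id,name,city,score
Data rows: 8

ANSWER: 8


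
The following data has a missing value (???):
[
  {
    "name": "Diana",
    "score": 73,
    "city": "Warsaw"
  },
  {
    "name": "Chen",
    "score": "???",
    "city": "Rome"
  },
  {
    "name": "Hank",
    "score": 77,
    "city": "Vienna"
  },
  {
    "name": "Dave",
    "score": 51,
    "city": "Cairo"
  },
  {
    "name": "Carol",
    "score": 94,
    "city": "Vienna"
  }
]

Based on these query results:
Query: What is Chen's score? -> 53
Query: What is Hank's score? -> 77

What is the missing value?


The missing value is Chen's score
From query: Chen's score = 53

ANSWER: 53


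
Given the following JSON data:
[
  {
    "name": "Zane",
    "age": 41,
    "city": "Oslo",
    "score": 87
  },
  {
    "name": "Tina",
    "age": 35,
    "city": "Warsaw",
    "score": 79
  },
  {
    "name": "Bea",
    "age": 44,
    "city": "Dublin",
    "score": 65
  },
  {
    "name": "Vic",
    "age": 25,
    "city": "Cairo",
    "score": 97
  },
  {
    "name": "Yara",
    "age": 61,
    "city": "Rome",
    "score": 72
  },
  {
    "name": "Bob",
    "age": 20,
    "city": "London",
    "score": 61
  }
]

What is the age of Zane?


Looking up record where name = Zane
Record index: 0
Field 'age' = 41

ANSWER: 41
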